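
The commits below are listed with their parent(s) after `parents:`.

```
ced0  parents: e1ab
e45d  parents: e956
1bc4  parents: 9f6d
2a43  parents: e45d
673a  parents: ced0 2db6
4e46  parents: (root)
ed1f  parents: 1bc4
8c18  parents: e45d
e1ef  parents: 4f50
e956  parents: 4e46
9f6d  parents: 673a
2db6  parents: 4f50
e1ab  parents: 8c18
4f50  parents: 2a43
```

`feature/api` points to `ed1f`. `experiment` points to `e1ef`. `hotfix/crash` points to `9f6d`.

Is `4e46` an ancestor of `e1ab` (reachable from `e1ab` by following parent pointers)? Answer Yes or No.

Ancestors of e1ab (commits reachable by following parents): {4e46, 8c18, e1ab, e45d, e956}.
4e46 is in that set, so it is an ancestor of e1ab.

Yes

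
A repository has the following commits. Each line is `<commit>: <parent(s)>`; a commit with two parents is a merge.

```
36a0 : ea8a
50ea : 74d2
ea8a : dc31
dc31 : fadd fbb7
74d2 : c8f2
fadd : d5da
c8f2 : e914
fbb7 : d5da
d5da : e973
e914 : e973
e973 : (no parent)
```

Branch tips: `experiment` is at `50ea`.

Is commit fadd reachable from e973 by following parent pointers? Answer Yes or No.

No

Ancestors of e973: {e973}.
fadd is not in that set, so it is not an ancestor of e973.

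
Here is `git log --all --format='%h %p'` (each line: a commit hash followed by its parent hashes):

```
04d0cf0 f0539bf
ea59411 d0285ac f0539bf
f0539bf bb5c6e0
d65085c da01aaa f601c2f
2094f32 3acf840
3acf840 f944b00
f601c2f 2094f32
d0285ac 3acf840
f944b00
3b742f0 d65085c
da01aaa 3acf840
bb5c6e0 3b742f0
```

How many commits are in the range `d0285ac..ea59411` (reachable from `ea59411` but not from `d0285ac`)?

Reachable from ea59411: {2094f32, 3acf840, 3b742f0, bb5c6e0, d0285ac, d65085c, da01aaa, ea59411, f0539bf, f601c2f, f944b00}.
Reachable from d0285ac: {3acf840, d0285ac, f944b00}.
In ea59411's history but not d0285ac's: {2094f32, 3b742f0, bb5c6e0, d65085c, da01aaa, ea59411, f0539bf, f601c2f} — 8 commits.

8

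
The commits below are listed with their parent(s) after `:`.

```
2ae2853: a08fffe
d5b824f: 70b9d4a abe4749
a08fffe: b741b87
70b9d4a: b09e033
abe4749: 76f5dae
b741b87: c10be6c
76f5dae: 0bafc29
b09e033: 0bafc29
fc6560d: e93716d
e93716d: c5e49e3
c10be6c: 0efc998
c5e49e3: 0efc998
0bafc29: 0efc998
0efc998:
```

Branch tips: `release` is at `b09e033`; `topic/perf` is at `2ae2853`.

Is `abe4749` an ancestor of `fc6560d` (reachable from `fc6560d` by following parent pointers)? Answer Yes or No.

Ancestors of fc6560d: {0efc998, c5e49e3, e93716d, fc6560d}.
abe4749 is not in that set, so it is not an ancestor of fc6560d.

No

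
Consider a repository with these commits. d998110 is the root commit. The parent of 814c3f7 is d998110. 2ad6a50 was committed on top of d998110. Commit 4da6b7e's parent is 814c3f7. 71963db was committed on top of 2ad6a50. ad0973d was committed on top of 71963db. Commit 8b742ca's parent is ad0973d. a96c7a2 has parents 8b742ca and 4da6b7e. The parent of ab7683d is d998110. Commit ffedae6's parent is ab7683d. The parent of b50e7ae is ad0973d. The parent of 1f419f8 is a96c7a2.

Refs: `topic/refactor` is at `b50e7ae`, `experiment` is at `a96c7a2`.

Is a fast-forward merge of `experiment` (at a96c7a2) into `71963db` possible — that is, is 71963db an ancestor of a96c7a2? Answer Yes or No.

A fast-forward from 71963db to a96c7a2 is possible iff 71963db is an ancestor of a96c7a2.
Ancestors of a96c7a2: {2ad6a50, 4da6b7e, 71963db, 814c3f7, 8b742ca, a96c7a2, ad0973d, d998110}.
71963db is among them, so fast-forward is possible.

Yes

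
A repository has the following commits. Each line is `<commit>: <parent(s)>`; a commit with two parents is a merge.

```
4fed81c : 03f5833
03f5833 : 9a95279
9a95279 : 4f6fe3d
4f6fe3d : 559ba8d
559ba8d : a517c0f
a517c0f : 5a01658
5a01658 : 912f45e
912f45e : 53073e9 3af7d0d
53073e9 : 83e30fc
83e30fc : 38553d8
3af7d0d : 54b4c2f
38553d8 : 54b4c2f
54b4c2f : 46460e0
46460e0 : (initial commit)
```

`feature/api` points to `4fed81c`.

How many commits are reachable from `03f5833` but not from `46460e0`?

12

Reachable from 03f5833: {03f5833, 38553d8, 3af7d0d, 46460e0, 4f6fe3d, 53073e9, 54b4c2f, 559ba8d, 5a01658, 83e30fc, 912f45e, 9a95279, a517c0f}.
Reachable from 46460e0: {46460e0}.
In 03f5833's history but not 46460e0's: {03f5833, 38553d8, 3af7d0d, 4f6fe3d, 53073e9, 54b4c2f, 559ba8d, 5a01658, 83e30fc, 912f45e, 9a95279, a517c0f} — 12 commits.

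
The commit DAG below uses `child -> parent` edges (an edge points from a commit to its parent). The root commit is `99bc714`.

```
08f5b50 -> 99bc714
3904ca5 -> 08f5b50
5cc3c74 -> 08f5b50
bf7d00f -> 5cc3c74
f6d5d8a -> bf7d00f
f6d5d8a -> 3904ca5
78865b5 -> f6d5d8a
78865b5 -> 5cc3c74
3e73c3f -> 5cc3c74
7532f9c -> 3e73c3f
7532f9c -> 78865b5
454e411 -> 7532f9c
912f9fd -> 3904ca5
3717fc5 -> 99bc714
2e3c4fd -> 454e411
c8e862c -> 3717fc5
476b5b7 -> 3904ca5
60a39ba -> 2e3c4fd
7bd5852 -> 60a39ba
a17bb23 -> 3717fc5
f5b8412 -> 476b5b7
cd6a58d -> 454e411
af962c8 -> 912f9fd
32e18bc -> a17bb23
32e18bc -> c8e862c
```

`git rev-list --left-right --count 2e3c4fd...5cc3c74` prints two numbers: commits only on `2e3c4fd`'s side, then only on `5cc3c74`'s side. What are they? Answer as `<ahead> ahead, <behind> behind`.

8 ahead, 0 behind

Reachable from 2e3c4fd: {08f5b50, 2e3c4fd, 3904ca5, 3e73c3f, 454e411, 5cc3c74, 7532f9c, 78865b5, 99bc714, bf7d00f, f6d5d8a}.
Reachable from 5cc3c74: {08f5b50, 5cc3c74, 99bc714}.
Only in 2e3c4fd's history (ahead): {2e3c4fd, 3904ca5, 3e73c3f, 454e411, 7532f9c, 78865b5, bf7d00f, f6d5d8a} — 8.
Only in 5cc3c74's history (behind): {} — 0.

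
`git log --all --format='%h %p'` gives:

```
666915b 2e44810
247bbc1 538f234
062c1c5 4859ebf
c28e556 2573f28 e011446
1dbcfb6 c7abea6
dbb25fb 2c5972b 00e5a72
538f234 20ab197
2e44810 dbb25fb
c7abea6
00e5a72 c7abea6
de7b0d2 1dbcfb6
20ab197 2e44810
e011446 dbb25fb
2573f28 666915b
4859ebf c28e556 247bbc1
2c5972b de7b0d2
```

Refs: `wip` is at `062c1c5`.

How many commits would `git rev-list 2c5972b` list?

Walking parent pointers from 2c5972b: reachable set = {1dbcfb6, 2c5972b, c7abea6, de7b0d2}.
That is 4 commits.

4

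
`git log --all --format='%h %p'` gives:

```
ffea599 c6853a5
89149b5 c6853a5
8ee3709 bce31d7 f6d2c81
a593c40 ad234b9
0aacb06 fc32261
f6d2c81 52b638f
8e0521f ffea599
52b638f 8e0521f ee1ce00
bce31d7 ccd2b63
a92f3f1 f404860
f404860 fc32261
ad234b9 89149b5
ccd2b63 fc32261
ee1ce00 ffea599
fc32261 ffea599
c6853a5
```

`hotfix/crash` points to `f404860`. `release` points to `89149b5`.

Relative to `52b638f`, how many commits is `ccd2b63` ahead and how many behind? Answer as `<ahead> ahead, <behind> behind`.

2 ahead, 3 behind

Reachable from ccd2b63: {c6853a5, ccd2b63, fc32261, ffea599}.
Reachable from 52b638f: {52b638f, 8e0521f, c6853a5, ee1ce00, ffea599}.
Only in ccd2b63's history (ahead): {ccd2b63, fc32261} — 2.
Only in 52b638f's history (behind): {52b638f, 8e0521f, ee1ce00} — 3.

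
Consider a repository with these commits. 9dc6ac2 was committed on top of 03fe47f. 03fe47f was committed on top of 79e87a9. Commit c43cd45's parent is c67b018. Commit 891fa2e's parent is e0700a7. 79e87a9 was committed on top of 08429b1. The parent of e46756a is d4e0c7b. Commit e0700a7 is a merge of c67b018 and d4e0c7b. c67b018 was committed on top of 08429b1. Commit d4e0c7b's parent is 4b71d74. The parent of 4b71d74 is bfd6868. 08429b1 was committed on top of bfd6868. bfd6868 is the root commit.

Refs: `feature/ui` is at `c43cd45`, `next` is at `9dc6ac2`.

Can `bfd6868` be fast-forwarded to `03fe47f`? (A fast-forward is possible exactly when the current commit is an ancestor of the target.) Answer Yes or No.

A fast-forward from bfd6868 to 03fe47f is possible iff bfd6868 is an ancestor of 03fe47f.
Ancestors of 03fe47f: {03fe47f, 08429b1, 79e87a9, bfd6868}.
bfd6868 is among them, so fast-forward is possible.

Yes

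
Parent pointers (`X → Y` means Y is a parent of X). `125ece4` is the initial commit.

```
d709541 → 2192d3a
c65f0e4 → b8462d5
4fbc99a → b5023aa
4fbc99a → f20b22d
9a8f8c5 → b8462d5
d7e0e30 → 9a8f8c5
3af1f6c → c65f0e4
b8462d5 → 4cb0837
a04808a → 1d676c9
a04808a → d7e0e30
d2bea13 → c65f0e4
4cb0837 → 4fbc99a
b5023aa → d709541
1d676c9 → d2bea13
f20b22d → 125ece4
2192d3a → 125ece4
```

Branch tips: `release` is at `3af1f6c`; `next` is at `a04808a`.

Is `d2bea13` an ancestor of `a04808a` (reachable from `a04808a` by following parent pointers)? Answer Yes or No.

Yes

Ancestors of a04808a (commits reachable by following parents): {125ece4, 1d676c9, 2192d3a, 4cb0837, 4fbc99a, 9a8f8c5, a04808a, b5023aa, b8462d5, c65f0e4, d2bea13, d709541, d7e0e30, f20b22d}.
d2bea13 is in that set, so it is an ancestor of a04808a.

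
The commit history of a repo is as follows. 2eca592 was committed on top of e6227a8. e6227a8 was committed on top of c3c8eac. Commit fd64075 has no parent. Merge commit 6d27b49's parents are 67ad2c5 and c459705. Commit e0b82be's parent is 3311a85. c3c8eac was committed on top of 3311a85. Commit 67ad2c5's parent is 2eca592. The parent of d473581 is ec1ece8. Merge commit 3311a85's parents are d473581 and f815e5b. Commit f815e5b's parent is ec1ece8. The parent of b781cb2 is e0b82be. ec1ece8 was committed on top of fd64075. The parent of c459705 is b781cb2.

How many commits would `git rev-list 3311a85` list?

5

Walking parent pointers from 3311a85: reachable set = {3311a85, d473581, ec1ece8, f815e5b, fd64075}.
That is 5 commits.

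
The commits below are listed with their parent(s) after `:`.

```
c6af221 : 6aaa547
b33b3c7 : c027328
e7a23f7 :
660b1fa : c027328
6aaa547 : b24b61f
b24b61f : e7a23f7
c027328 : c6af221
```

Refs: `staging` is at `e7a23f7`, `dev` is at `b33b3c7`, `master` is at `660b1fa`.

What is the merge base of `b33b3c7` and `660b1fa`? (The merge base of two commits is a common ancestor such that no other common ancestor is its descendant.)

Ancestors of b33b3c7: {6aaa547, b24b61f, b33b3c7, c027328, c6af221, e7a23f7}.
Ancestors of 660b1fa: {660b1fa, 6aaa547, b24b61f, c027328, c6af221, e7a23f7}.
Common ancestors: {6aaa547, b24b61f, c027328, c6af221, e7a23f7}.
Among these, c027328 is not an ancestor of any other common ancestor — it is the merge base.

c027328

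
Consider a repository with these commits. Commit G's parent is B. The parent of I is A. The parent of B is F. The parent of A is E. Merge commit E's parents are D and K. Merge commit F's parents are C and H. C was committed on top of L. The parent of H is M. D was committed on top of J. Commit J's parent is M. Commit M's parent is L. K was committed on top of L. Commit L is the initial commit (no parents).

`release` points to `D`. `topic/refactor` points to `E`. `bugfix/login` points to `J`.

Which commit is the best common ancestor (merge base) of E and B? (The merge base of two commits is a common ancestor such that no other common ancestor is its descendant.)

M

Ancestors of E: {D, E, J, K, L, M}.
Ancestors of B: {B, C, F, H, L, M}.
Common ancestors: {L, M}.
Among these, M is not an ancestor of any other common ancestor — it is the merge base.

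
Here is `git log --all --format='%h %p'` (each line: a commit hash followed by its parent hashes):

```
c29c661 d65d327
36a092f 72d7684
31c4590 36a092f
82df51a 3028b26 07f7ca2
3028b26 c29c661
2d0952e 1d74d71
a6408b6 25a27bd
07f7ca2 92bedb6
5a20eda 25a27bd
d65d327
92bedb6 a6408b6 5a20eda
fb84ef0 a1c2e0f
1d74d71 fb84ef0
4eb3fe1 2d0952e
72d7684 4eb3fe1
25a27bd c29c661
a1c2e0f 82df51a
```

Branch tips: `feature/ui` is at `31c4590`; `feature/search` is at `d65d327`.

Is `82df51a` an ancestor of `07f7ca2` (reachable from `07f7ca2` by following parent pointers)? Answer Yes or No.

No

Ancestors of 07f7ca2: {07f7ca2, 25a27bd, 5a20eda, 92bedb6, a6408b6, c29c661, d65d327}.
82df51a is not in that set, so it is not an ancestor of 07f7ca2.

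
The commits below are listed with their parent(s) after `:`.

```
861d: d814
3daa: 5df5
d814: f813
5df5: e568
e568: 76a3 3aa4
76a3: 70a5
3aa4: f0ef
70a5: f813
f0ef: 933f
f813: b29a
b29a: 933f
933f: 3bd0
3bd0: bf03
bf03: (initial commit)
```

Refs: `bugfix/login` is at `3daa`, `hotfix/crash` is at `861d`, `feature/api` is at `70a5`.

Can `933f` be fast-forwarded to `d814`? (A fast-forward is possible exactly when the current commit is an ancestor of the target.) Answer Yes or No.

Yes

A fast-forward from 933f to d814 is possible iff 933f is an ancestor of d814.
Ancestors of d814: {3bd0, 933f, b29a, bf03, d814, f813}.
933f is among them, so fast-forward is possible.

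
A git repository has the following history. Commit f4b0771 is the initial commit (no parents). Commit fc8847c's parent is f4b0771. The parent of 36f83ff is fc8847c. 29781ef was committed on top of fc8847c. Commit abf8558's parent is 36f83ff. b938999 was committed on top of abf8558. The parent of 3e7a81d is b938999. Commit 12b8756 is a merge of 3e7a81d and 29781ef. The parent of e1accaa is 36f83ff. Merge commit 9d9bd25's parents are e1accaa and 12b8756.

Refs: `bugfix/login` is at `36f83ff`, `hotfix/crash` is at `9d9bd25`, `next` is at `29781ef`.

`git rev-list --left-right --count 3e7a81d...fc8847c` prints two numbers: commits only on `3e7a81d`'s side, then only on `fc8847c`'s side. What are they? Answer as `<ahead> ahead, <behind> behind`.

Reachable from 3e7a81d: {36f83ff, 3e7a81d, abf8558, b938999, f4b0771, fc8847c}.
Reachable from fc8847c: {f4b0771, fc8847c}.
Only in 3e7a81d's history (ahead): {36f83ff, 3e7a81d, abf8558, b938999} — 4.
Only in fc8847c's history (behind): {} — 0.

4 ahead, 0 behind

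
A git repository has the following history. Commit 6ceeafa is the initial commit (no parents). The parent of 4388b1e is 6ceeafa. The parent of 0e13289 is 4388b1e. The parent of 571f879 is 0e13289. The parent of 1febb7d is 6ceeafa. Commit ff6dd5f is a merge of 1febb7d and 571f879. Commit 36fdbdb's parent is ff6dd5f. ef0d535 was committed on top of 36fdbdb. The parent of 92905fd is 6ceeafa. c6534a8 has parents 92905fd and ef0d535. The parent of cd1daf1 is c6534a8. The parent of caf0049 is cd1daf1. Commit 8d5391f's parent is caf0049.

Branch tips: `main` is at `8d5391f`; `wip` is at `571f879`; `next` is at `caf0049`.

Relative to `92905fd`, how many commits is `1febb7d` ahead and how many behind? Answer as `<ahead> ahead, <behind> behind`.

Reachable from 1febb7d: {1febb7d, 6ceeafa}.
Reachable from 92905fd: {6ceeafa, 92905fd}.
Only in 1febb7d's history (ahead): {1febb7d} — 1.
Only in 92905fd's history (behind): {92905fd} — 1.

1 ahead, 1 behind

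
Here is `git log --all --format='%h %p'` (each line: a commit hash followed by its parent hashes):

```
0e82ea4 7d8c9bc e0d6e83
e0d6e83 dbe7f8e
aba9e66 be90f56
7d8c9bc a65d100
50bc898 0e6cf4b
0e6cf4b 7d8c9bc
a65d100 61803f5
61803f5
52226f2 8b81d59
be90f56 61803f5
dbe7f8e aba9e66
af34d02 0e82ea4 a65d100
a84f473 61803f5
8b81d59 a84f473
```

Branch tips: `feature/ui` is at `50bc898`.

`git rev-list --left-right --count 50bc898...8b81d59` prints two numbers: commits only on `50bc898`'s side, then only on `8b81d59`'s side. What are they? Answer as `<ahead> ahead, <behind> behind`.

Reachable from 50bc898: {0e6cf4b, 50bc898, 61803f5, 7d8c9bc, a65d100}.
Reachable from 8b81d59: {61803f5, 8b81d59, a84f473}.
Only in 50bc898's history (ahead): {0e6cf4b, 50bc898, 7d8c9bc, a65d100} — 4.
Only in 8b81d59's history (behind): {8b81d59, a84f473} — 2.

4 ahead, 2 behind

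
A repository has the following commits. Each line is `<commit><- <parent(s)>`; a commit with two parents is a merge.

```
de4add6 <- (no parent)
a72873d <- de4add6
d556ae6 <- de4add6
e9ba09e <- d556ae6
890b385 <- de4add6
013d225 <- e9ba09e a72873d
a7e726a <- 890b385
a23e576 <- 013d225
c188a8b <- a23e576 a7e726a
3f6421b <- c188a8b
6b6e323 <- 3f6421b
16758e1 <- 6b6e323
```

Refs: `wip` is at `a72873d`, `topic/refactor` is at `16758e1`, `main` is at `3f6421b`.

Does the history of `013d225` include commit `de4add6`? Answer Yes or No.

Ancestors of 013d225 (commits reachable by following parents): {013d225, a72873d, d556ae6, de4add6, e9ba09e}.
de4add6 is in that set, so it is an ancestor of 013d225.

Yes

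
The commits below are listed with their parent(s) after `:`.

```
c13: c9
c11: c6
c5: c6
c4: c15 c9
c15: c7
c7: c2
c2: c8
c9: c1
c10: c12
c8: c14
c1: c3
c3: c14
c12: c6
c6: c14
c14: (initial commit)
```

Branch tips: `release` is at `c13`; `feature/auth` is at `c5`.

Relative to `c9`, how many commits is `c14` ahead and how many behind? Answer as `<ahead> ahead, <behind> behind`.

0 ahead, 3 behind

Reachable from c14: {c14}.
Reachable from c9: {c1, c14, c3, c9}.
Only in c14's history (ahead): {} — 0.
Only in c9's history (behind): {c1, c3, c9} — 3.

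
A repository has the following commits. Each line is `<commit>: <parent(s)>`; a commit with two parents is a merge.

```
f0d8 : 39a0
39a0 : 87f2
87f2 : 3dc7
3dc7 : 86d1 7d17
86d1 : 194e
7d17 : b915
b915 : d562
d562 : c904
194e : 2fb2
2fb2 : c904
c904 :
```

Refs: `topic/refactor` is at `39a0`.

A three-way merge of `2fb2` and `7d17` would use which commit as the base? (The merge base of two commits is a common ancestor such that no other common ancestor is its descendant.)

Ancestors of 2fb2: {2fb2, c904}.
Ancestors of 7d17: {7d17, b915, c904, d562}.
Common ancestors: {c904}.
The only common ancestor is c904, so it is the merge base.

c904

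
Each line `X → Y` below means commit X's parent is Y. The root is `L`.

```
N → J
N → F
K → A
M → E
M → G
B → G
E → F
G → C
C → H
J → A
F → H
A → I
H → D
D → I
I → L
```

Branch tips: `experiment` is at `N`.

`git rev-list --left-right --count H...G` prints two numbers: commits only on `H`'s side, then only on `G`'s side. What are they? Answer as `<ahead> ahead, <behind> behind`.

0 ahead, 2 behind

Reachable from H: {D, H, I, L}.
Reachable from G: {C, D, G, H, I, L}.
Only in H's history (ahead): {} — 0.
Only in G's history (behind): {C, G} — 2.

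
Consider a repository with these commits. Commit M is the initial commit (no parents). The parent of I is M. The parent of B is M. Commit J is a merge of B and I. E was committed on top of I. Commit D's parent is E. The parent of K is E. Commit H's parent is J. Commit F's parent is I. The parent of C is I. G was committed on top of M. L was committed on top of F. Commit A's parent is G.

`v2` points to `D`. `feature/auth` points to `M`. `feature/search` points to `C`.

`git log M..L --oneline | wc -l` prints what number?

Reachable from L: {F, I, L, M}.
Reachable from M: {M}.
In L's history but not M's: {F, I, L} — 3 commits.

3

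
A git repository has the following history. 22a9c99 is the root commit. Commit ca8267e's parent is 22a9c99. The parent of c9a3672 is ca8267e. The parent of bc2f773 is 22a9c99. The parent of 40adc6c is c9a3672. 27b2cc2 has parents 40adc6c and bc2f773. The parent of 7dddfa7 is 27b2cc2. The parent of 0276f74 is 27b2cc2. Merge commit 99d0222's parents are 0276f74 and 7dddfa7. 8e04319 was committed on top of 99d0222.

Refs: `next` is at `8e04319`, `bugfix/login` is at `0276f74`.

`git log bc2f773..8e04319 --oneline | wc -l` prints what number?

Reachable from 8e04319: {0276f74, 22a9c99, 27b2cc2, 40adc6c, 7dddfa7, 8e04319, 99d0222, bc2f773, c9a3672, ca8267e}.
Reachable from bc2f773: {22a9c99, bc2f773}.
In 8e04319's history but not bc2f773's: {0276f74, 27b2cc2, 40adc6c, 7dddfa7, 8e04319, 99d0222, c9a3672, ca8267e} — 8 commits.

8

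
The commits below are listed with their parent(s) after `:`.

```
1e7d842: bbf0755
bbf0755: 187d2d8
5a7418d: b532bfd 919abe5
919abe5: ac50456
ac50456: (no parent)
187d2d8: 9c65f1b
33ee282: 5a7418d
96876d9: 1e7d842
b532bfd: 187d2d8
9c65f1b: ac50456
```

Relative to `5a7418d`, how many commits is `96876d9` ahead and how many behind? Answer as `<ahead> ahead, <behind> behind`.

3 ahead, 3 behind

Reachable from 96876d9: {187d2d8, 1e7d842, 96876d9, 9c65f1b, ac50456, bbf0755}.
Reachable from 5a7418d: {187d2d8, 5a7418d, 919abe5, 9c65f1b, ac50456, b532bfd}.
Only in 96876d9's history (ahead): {1e7d842, 96876d9, bbf0755} — 3.
Only in 5a7418d's history (behind): {5a7418d, 919abe5, b532bfd} — 3.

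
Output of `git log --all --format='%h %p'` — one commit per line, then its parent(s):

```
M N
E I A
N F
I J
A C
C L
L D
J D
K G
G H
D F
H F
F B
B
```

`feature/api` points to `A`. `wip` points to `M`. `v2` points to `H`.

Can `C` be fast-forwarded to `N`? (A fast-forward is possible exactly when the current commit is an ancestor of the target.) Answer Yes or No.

A fast-forward from C to N is possible iff C is an ancestor of N.
Ancestors of N: {B, F, N}.
C is not among them, so fast-forward is not possible.

No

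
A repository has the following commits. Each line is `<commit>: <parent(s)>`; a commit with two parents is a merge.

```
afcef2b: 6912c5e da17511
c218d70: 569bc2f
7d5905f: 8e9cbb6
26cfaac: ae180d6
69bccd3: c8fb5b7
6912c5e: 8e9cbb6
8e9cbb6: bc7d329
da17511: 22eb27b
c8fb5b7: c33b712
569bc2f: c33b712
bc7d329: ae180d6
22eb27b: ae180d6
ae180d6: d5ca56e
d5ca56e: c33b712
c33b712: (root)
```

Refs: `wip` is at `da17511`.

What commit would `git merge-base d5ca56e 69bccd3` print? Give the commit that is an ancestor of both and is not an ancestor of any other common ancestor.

c33b712

Ancestors of d5ca56e: {c33b712, d5ca56e}.
Ancestors of 69bccd3: {69bccd3, c33b712, c8fb5b7}.
Common ancestors: {c33b712}.
The only common ancestor is c33b712, so it is the merge base.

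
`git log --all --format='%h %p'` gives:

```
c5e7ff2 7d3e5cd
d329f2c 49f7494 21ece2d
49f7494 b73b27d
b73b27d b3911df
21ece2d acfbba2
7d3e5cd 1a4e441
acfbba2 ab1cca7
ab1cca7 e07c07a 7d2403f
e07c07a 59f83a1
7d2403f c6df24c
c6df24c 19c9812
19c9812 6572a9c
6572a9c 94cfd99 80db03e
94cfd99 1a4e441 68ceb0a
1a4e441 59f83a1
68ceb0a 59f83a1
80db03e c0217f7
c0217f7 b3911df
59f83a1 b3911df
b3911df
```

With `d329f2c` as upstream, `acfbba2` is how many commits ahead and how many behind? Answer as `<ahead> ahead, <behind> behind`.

Reachable from acfbba2: {19c9812, 1a4e441, 59f83a1, 6572a9c, 68ceb0a, 7d2403f, 80db03e, 94cfd99, ab1cca7, acfbba2, b3911df, c0217f7, c6df24c, e07c07a}.
Reachable from d329f2c: {19c9812, 1a4e441, 21ece2d, 49f7494, 59f83a1, 6572a9c, 68ceb0a, 7d2403f, 80db03e, 94cfd99, ab1cca7, acfbba2, b3911df, b73b27d, c0217f7, c6df24c, d329f2c, e07c07a}.
Only in acfbba2's history (ahead): {} — 0.
Only in d329f2c's history (behind): {21ece2d, 49f7494, b73b27d, d329f2c} — 4.

0 ahead, 4 behind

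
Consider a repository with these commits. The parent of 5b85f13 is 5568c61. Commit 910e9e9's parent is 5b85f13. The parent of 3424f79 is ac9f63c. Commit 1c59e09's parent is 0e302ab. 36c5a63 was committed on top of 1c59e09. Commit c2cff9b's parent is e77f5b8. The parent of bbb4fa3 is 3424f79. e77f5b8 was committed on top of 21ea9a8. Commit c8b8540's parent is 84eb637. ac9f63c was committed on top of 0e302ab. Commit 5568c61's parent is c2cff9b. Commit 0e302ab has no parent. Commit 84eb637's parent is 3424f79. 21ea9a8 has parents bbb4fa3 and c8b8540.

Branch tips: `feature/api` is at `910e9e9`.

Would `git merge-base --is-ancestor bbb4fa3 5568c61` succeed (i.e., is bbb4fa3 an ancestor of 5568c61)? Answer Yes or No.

Ancestors of 5568c61 (commits reachable by following parents): {0e302ab, 21ea9a8, 3424f79, 5568c61, 84eb637, ac9f63c, bbb4fa3, c2cff9b, c8b8540, e77f5b8}.
bbb4fa3 is in that set, so it is an ancestor of 5568c61.

Yes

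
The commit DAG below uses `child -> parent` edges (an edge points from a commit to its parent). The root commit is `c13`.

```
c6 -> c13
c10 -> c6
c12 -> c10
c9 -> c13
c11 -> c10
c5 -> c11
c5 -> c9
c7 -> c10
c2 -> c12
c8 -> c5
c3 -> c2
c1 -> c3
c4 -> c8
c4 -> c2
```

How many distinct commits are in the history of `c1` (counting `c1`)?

7

Walking parent pointers from c1: reachable set = {c1, c10, c12, c13, c2, c3, c6}.
That is 7 commits.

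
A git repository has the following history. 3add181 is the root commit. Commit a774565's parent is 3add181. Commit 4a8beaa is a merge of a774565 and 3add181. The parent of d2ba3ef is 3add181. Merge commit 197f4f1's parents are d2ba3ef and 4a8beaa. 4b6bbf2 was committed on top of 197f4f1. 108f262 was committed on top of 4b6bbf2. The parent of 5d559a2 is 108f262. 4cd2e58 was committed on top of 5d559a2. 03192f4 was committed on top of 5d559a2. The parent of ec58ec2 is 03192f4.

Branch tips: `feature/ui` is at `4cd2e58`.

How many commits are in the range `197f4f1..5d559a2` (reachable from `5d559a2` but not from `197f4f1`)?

Reachable from 5d559a2: {108f262, 197f4f1, 3add181, 4a8beaa, 4b6bbf2, 5d559a2, a774565, d2ba3ef}.
Reachable from 197f4f1: {197f4f1, 3add181, 4a8beaa, a774565, d2ba3ef}.
In 5d559a2's history but not 197f4f1's: {108f262, 4b6bbf2, 5d559a2} — 3 commits.

3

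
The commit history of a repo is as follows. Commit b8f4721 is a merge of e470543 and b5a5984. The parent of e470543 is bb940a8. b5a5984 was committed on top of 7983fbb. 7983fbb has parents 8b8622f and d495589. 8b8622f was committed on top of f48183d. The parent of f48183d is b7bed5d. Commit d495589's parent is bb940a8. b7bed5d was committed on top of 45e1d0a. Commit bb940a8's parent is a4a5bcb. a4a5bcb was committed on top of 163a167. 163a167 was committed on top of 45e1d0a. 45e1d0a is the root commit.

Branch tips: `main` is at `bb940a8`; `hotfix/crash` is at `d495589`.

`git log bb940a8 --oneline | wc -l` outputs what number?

4

Walking parent pointers from bb940a8: reachable set = {163a167, 45e1d0a, a4a5bcb, bb940a8}.
That is 4 commits.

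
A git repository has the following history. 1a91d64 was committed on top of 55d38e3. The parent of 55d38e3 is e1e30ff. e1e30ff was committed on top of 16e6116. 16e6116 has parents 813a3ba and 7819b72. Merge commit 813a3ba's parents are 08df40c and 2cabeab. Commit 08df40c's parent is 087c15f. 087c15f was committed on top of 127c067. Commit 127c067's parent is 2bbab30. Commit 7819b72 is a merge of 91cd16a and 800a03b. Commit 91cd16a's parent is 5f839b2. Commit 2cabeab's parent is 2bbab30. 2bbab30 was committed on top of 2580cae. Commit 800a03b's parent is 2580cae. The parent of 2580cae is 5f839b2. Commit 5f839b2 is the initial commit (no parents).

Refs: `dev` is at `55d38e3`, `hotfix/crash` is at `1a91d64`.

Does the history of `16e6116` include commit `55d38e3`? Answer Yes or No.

No

Ancestors of 16e6116: {087c15f, 08df40c, 127c067, 16e6116, 2580cae, 2bbab30, 2cabeab, 5f839b2, 7819b72, 800a03b, 813a3ba, 91cd16a}.
55d38e3 is not in that set, so it is not an ancestor of 16e6116.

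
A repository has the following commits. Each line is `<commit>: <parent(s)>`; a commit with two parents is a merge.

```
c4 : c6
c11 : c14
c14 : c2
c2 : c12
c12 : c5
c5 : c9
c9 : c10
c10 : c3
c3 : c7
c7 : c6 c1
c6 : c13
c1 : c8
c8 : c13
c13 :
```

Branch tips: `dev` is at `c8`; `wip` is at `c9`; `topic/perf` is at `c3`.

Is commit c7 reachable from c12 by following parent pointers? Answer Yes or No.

Yes

Ancestors of c12 (commits reachable by following parents): {c1, c10, c12, c13, c3, c5, c6, c7, c8, c9}.
c7 is in that set, so it is an ancestor of c12.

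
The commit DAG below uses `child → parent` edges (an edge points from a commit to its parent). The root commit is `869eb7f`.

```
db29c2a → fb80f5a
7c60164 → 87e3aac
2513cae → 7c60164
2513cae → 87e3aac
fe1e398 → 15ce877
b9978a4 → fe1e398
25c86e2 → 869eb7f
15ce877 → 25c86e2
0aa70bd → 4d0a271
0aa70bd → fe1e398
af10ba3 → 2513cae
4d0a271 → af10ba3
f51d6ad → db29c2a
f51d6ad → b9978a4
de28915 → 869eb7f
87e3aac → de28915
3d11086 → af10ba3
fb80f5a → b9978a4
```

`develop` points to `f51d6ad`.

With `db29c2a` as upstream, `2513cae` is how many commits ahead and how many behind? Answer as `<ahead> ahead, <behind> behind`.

Reachable from 2513cae: {2513cae, 7c60164, 869eb7f, 87e3aac, de28915}.
Reachable from db29c2a: {15ce877, 25c86e2, 869eb7f, b9978a4, db29c2a, fb80f5a, fe1e398}.
Only in 2513cae's history (ahead): {2513cae, 7c60164, 87e3aac, de28915} — 4.
Only in db29c2a's history (behind): {15ce877, 25c86e2, b9978a4, db29c2a, fb80f5a, fe1e398} — 6.

4 ahead, 6 behind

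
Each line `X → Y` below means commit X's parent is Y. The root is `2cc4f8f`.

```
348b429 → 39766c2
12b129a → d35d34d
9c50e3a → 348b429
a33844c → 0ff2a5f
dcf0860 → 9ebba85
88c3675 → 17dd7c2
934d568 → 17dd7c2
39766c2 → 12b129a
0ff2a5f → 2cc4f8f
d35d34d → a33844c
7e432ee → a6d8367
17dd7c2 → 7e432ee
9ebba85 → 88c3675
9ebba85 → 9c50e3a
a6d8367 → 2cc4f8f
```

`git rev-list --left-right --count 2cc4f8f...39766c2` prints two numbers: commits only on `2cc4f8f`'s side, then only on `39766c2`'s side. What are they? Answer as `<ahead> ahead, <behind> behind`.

Reachable from 2cc4f8f: {2cc4f8f}.
Reachable from 39766c2: {0ff2a5f, 12b129a, 2cc4f8f, 39766c2, a33844c, d35d34d}.
Only in 2cc4f8f's history (ahead): {} — 0.
Only in 39766c2's history (behind): {0ff2a5f, 12b129a, 39766c2, a33844c, d35d34d} — 5.

0 ahead, 5 behind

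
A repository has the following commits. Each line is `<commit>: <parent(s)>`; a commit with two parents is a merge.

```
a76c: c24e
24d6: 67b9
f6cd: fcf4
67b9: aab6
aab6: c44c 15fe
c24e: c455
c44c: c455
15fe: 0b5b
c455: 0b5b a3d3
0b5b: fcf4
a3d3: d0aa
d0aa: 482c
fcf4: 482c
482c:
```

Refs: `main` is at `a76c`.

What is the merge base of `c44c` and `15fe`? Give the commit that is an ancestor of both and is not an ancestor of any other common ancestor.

0b5b

Ancestors of c44c: {0b5b, 482c, a3d3, c44c, c455, d0aa, fcf4}.
Ancestors of 15fe: {0b5b, 15fe, 482c, fcf4}.
Common ancestors: {0b5b, 482c, fcf4}.
Among these, 0b5b is not an ancestor of any other common ancestor — it is the merge base.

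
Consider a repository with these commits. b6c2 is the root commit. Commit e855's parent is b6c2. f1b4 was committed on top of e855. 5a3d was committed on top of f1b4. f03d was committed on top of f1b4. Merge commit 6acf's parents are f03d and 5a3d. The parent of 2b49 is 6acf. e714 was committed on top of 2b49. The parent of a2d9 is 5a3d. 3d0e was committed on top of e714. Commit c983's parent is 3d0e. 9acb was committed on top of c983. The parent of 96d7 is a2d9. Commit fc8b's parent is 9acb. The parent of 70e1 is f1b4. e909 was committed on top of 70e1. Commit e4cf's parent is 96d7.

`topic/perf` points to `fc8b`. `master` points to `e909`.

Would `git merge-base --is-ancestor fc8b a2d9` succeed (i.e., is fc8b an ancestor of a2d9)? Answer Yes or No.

Ancestors of a2d9: {5a3d, a2d9, b6c2, e855, f1b4}.
fc8b is not in that set, so it is not an ancestor of a2d9.

No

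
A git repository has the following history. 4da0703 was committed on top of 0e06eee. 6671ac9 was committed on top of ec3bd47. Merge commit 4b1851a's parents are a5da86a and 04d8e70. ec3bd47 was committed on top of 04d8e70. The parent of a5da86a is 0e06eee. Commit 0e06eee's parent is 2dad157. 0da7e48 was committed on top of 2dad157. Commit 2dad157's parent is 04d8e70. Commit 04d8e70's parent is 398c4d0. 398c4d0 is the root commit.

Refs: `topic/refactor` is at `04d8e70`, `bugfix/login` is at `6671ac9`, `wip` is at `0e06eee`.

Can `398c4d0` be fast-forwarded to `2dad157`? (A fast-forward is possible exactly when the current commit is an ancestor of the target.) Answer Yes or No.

A fast-forward from 398c4d0 to 2dad157 is possible iff 398c4d0 is an ancestor of 2dad157.
Ancestors of 2dad157: {04d8e70, 2dad157, 398c4d0}.
398c4d0 is among them, so fast-forward is possible.

Yes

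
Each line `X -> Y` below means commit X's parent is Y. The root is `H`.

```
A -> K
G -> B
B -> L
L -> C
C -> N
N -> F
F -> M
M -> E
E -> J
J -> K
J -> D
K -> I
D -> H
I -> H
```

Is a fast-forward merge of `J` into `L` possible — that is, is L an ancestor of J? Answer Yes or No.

No

A fast-forward from L to J is possible iff L is an ancestor of J.
Ancestors of J: {D, H, I, J, K}.
L is not among them, so fast-forward is not possible.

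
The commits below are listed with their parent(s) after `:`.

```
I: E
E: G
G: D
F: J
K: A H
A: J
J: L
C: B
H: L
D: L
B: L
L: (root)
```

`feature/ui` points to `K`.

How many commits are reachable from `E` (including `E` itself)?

Walking parent pointers from E: reachable set = {D, E, G, L}.
That is 4 commits.

4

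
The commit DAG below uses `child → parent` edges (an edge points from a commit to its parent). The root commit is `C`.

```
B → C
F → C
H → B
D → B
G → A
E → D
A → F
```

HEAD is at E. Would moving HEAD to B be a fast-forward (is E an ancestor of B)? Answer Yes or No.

No

A fast-forward from E to B is possible iff E is an ancestor of B.
Ancestors of B: {B, C}.
E is not among them, so fast-forward is not possible.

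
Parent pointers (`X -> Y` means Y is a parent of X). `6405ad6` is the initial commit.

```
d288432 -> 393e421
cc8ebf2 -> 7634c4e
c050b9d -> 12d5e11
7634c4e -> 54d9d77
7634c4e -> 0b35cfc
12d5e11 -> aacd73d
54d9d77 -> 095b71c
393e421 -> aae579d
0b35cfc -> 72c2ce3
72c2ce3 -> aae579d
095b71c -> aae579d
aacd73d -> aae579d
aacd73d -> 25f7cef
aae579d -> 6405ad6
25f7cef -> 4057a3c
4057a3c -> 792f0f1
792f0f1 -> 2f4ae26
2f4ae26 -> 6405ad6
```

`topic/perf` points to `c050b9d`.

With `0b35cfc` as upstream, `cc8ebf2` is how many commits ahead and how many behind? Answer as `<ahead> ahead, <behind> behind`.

Reachable from cc8ebf2: {095b71c, 0b35cfc, 54d9d77, 6405ad6, 72c2ce3, 7634c4e, aae579d, cc8ebf2}.
Reachable from 0b35cfc: {0b35cfc, 6405ad6, 72c2ce3, aae579d}.
Only in cc8ebf2's history (ahead): {095b71c, 54d9d77, 7634c4e, cc8ebf2} — 4.
Only in 0b35cfc's history (behind): {} — 0.

4 ahead, 0 behind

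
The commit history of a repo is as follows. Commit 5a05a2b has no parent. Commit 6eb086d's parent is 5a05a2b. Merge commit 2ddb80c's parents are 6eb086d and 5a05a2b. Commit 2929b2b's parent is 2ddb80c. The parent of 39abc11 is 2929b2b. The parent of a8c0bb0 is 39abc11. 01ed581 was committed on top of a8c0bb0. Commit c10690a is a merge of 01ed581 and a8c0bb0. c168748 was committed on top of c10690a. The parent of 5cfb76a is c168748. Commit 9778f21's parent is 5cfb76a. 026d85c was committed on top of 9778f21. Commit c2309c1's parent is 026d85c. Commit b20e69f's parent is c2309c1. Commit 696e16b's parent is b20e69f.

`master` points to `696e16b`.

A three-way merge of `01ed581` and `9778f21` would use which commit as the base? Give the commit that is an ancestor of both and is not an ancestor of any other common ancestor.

01ed581

Ancestors of 01ed581: {01ed581, 2929b2b, 2ddb80c, 39abc11, 5a05a2b, 6eb086d, a8c0bb0}.
Ancestors of 9778f21: {01ed581, 2929b2b, 2ddb80c, 39abc11, 5a05a2b, 5cfb76a, 6eb086d, 9778f21, a8c0bb0, c10690a, c168748}.
Common ancestors: {01ed581, 2929b2b, 2ddb80c, 39abc11, 5a05a2b, 6eb086d, a8c0bb0}.
Among these, 01ed581 is not an ancestor of any other common ancestor — it is the merge base.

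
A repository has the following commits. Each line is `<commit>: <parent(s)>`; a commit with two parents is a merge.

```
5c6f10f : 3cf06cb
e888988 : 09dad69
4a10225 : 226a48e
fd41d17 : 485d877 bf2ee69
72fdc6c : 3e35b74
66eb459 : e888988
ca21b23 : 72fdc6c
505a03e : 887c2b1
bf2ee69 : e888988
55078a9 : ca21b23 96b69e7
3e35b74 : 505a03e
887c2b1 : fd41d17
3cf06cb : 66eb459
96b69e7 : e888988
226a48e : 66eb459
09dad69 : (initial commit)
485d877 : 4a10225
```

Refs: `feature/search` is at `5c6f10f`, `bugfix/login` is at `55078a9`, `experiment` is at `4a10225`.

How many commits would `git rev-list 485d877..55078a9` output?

Reachable from 55078a9: {09dad69, 226a48e, 3e35b74, 485d877, 4a10225, 505a03e, 55078a9, 66eb459, 72fdc6c, 887c2b1, 96b69e7, bf2ee69, ca21b23, e888988, fd41d17}.
Reachable from 485d877: {09dad69, 226a48e, 485d877, 4a10225, 66eb459, e888988}.
In 55078a9's history but not 485d877's: {3e35b74, 505a03e, 55078a9, 72fdc6c, 887c2b1, 96b69e7, bf2ee69, ca21b23, fd41d17} — 9 commits.

9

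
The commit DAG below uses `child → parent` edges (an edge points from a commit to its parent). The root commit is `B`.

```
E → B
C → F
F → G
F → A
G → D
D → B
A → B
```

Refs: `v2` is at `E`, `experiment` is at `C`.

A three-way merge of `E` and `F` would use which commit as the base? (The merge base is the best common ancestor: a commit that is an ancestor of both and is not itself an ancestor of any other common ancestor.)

Ancestors of E: {B, E}.
Ancestors of F: {A, B, D, F, G}.
Common ancestors: {B}.
The only common ancestor is B, so it is the merge base.

B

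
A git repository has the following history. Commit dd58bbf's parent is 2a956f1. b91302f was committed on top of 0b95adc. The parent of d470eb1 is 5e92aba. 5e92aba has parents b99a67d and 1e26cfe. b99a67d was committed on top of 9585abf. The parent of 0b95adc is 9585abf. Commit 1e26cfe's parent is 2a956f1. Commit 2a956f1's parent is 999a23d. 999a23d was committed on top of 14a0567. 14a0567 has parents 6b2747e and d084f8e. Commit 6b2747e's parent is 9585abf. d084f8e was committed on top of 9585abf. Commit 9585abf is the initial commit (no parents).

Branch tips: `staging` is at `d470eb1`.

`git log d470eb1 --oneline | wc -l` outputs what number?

Walking parent pointers from d470eb1: reachable set = {14a0567, 1e26cfe, 2a956f1, 5e92aba, 6b2747e, 9585abf, 999a23d, b99a67d, d084f8e, d470eb1}.
That is 10 commits.

10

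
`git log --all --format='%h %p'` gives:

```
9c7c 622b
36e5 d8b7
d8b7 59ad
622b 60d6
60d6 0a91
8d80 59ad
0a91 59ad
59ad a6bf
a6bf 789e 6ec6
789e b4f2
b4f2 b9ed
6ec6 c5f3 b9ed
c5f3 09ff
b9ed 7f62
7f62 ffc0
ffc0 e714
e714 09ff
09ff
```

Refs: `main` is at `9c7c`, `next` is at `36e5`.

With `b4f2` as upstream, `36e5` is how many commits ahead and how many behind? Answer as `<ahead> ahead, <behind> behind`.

7 ahead, 0 behind

Reachable from 36e5: {09ff, 36e5, 59ad, 6ec6, 789e, 7f62, a6bf, b4f2, b9ed, c5f3, d8b7, e714, ffc0}.
Reachable from b4f2: {09ff, 7f62, b4f2, b9ed, e714, ffc0}.
Only in 36e5's history (ahead): {36e5, 59ad, 6ec6, 789e, a6bf, c5f3, d8b7} — 7.
Only in b4f2's history (behind): {} — 0.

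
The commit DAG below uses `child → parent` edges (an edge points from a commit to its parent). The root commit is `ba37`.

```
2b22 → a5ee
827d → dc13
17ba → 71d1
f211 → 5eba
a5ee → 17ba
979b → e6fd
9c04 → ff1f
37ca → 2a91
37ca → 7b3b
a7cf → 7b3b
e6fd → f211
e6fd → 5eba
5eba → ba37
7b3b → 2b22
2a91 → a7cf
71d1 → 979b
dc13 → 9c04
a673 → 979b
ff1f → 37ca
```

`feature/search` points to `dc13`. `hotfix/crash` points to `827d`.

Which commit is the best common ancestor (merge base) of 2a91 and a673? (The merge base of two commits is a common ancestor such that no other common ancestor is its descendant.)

Ancestors of 2a91: {17ba, 2a91, 2b22, 5eba, 71d1, 7b3b, 979b, a5ee, a7cf, ba37, e6fd, f211}.
Ancestors of a673: {5eba, 979b, a673, ba37, e6fd, f211}.
Common ancestors: {5eba, 979b, ba37, e6fd, f211}.
Among these, 979b is not an ancestor of any other common ancestor — it is the merge base.

979b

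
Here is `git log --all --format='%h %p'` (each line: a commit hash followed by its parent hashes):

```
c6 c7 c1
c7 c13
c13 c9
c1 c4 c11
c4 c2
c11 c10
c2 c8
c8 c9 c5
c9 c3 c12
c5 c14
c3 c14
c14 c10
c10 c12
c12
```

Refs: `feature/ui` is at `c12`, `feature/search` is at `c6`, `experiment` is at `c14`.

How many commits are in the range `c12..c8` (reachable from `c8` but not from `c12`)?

Reachable from c8: {c10, c12, c14, c3, c5, c8, c9}.
Reachable from c12: {c12}.
In c8's history but not c12's: {c10, c14, c3, c5, c8, c9} — 6 commits.

6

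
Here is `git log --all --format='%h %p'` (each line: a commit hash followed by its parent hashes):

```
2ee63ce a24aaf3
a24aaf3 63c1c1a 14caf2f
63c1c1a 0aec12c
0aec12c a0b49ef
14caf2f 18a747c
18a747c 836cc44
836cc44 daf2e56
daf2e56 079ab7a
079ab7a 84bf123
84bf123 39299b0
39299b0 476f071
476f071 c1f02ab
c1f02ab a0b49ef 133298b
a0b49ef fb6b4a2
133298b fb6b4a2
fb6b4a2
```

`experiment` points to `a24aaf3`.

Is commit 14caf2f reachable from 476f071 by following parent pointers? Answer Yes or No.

Ancestors of 476f071: {133298b, 476f071, a0b49ef, c1f02ab, fb6b4a2}.
14caf2f is not in that set, so it is not an ancestor of 476f071.

No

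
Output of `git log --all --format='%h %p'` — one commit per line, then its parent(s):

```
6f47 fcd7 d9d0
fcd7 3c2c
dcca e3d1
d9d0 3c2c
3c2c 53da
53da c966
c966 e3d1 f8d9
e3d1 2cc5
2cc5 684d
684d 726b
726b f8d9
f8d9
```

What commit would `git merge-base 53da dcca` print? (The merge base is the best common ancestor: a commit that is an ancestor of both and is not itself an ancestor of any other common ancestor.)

e3d1

Ancestors of 53da: {2cc5, 53da, 684d, 726b, c966, e3d1, f8d9}.
Ancestors of dcca: {2cc5, 684d, 726b, dcca, e3d1, f8d9}.
Common ancestors: {2cc5, 684d, 726b, e3d1, f8d9}.
Among these, e3d1 is not an ancestor of any other common ancestor — it is the merge base.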